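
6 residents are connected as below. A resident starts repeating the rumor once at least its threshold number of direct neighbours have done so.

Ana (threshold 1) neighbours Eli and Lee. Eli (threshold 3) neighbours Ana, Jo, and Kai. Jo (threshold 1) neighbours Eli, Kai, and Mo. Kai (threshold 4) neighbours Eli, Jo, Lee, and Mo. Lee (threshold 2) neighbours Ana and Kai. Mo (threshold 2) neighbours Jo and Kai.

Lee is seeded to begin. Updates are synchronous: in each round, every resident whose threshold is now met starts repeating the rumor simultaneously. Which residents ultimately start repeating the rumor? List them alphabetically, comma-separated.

Ana, Lee

Round 1 — Lee starts repeating the rumor (initial).
Round 2 — checking thresholds:
  Ana: 1 of 2 neighbours ≥ 1, starts repeating the rumor.
  Kai: 1 of 4 neighbours < 4, not yet.
Round 3 — no new spreads; cascade stops.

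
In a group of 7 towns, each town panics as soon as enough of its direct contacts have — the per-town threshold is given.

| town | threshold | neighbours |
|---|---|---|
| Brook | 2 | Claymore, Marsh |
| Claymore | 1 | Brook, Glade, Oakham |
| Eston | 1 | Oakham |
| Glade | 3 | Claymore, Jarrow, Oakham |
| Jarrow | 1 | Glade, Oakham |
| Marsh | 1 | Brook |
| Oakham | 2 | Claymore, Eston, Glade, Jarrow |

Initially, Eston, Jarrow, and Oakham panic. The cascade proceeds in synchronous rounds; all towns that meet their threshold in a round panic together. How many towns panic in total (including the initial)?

5

Round 1 — Eston, Jarrow, Oakham panic (initial).
Round 2 — checking thresholds:
  Claymore: 1 of 3 neighbours ≥ 1, panics.
  Glade: 2 of 3 neighbours < 3, holds.
Round 3 — checking thresholds:
  Brook: 1 of 2 neighbours < 2, holds.
  Glade: 3 of 3 neighbours ≥ 3, panics.
Round 4 — no new panics; cascade stops.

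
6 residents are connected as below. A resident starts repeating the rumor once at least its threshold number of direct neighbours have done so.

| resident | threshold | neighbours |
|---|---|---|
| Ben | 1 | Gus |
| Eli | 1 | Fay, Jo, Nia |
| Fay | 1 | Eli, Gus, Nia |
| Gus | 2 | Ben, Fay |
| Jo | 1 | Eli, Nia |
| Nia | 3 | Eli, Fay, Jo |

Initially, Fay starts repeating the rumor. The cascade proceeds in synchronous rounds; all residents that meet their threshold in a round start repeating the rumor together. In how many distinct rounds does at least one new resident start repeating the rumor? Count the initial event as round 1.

Round 1 — Fay starts repeating the rumor (initial).
Round 2 — checking thresholds:
  Eli: 1 of 3 neighbours ≥ 1, starts repeating the rumor.
  Gus: 1 of 2 neighbours < 2, holds.
  Nia: 1 of 3 neighbours < 3, holds.
Round 3 — checking thresholds:
  Gus: 1 of 2 neighbours < 2, holds.
  Jo: 1 of 2 neighbours ≥ 1, starts repeating the rumor.
  Nia: 2 of 3 neighbours < 3, holds.
Round 4 — checking thresholds:
  Gus: 1 of 2 neighbours < 2, holds.
  Nia: 3 of 3 neighbours ≥ 3, starts repeating the rumor.
Round 5 — no new spreads; cascade stops.

4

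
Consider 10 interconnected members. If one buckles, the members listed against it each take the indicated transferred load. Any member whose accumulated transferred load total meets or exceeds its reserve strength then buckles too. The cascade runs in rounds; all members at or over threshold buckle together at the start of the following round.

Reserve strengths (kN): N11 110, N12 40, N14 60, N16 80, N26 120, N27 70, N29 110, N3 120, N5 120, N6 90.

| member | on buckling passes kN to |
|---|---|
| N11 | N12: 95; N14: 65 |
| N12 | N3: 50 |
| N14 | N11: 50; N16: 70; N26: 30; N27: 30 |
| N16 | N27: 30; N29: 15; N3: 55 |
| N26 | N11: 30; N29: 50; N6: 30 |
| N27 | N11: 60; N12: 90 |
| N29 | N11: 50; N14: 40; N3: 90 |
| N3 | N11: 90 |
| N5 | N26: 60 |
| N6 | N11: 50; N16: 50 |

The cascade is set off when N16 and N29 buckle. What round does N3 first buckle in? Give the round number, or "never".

2

Round 1 — N16, N29 buckle (initial).
  N11: +50 → 50 < 110
  N14: +40 → 40 < 60
  N27: +30 → 30 < 70
  N3: +55+90 → 145 ≥ 120
Round 2 — N3 buckles.
  N11: +90 → 140 ≥ 110
Round 3 — N11 buckles.
  N12: +95 → 95 ≥ 40
  N14: +65 → 105 ≥ 60
Round 4 — N12, N14 buckle.
  N26: +30 → 30 < 120
  N27: +30 → 60 < 70
No further bucklings.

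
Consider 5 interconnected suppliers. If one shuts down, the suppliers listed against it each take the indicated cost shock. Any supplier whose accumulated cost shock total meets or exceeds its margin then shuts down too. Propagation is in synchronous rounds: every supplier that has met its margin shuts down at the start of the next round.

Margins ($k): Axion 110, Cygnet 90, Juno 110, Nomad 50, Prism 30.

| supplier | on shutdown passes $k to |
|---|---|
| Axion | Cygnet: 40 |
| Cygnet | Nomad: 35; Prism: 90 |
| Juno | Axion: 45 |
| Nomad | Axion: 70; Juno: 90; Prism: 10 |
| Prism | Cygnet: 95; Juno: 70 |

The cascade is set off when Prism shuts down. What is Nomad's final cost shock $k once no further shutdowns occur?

35

Round 1 — Prism shuts down (initial).
  Cygnet: +95 → 95 ≥ 90
  Juno: +70 → 70 < 110
Round 2 — Cygnet shuts down.
  Nomad: +35 → 35 < 50
No further shutdowns.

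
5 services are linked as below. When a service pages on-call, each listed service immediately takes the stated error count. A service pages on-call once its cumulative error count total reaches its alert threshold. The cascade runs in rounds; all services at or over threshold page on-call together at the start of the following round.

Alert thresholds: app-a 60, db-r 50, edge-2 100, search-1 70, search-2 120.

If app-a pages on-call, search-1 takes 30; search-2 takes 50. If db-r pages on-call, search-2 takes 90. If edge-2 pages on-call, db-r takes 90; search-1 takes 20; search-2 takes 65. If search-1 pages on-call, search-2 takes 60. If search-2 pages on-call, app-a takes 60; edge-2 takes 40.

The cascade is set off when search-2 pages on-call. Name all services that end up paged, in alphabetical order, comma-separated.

app-a, search-2

Round 1 — search-2 pages on-call (initial).
  app-a: +60 → 60 ≥ 60
  edge-2: +40 → 40 < 100
Round 2 — app-a pages on-call.
  search-1: +30 → 30 < 70
No further pages.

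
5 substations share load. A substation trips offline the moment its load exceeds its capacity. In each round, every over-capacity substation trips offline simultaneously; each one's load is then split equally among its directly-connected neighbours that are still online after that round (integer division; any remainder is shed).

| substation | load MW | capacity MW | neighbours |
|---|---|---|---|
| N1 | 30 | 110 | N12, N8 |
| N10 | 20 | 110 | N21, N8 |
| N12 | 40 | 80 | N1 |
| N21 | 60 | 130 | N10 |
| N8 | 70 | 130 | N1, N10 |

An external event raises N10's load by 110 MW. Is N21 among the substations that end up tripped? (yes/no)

Round 1 — N10 at 130 > 110. N10 trips offline.
  N10 sheds 130 MW to N21, N8: 65 each.
    N21: 60+65 = 125 ≤ 130
    N8: 70+65 = 135 > 130
Round 2 — N8 trips offline.
  N8 sheds 135 MW to N1: 135 each.
    N1: 30+135 = 165 > 110
Round 3 — N1 trips offline.
  N1 sheds 165 MW to N12: 165 each.
    N12: 40+165 = 205 > 80
Round 4 — N12 trips offline.
  N12 sheds 205 MW: no online neighbours, lost.
No further trips.

no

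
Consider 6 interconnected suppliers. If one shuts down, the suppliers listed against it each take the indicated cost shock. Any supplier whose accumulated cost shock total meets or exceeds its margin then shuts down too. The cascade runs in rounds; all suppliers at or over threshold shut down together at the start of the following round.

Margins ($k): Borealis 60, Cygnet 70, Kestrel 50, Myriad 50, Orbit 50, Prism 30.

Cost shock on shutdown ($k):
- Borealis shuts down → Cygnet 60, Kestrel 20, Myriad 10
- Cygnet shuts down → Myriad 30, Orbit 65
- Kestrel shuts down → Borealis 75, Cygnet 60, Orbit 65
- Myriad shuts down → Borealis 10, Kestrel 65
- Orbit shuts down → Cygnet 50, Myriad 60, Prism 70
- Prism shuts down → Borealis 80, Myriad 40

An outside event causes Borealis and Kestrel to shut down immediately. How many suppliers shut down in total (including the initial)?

Round 1 — Borealis, Kestrel shut down (initial).
  Cygnet: +60+60 → 120 ≥ 70
  Myriad: +10 → 10 < 50
  Orbit: +65 → 65 ≥ 50
Round 2 — Cygnet, Orbit shut down.
  Myriad: +30+60 → 100 ≥ 50
  Prism: +70 → 70 ≥ 30
Round 3 — Myriad, Prism shut down.
No further shutdowns.

6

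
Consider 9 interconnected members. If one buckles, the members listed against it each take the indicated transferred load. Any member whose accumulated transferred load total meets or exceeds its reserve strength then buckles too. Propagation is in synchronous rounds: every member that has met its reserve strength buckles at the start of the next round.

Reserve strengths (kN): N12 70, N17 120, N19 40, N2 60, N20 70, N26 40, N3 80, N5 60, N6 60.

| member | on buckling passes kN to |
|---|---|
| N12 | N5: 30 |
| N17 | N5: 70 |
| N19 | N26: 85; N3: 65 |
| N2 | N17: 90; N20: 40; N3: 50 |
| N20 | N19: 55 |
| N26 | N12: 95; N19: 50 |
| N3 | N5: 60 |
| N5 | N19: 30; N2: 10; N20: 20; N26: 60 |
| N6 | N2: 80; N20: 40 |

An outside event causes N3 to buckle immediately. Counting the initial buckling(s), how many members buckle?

5

Round 1 — N3 buckles (initial).
  N5: +60 → 60 ≥ 60
Round 2 — N5 buckles.
  N19: +30 → 30 < 40
  N2: +10 → 10 < 60
  N20: +20 → 20 < 70
  N26: +60 → 60 ≥ 40
Round 3 — N26 buckles.
  N12: +95 → 95 ≥ 70
  N19: +50 → 80 ≥ 40
Round 4 — N12, N19 buckle.
No further bucklings.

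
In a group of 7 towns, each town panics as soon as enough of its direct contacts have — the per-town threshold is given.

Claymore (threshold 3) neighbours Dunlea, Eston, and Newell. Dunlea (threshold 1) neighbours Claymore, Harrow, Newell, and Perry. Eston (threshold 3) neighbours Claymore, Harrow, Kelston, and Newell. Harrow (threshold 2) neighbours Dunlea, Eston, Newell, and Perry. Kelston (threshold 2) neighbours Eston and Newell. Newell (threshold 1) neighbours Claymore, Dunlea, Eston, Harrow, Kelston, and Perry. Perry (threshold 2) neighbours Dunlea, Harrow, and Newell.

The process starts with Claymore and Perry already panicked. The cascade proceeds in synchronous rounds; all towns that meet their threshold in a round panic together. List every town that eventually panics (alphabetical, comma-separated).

Round 1 — Claymore, Perry panic (initial).
Round 2 — checking thresholds:
  Dunlea: 2 of 4 neighbours ≥ 1, panics.
  Eston: 1 of 4 neighbours < 3, holds.
  Harrow: 1 of 4 neighbours < 2, holds.
  Newell: 2 of 6 neighbours ≥ 1, panics.
Round 3 — checking thresholds:
  Eston: 2 of 4 neighbours < 3, holds.
  Harrow: 3 of 4 neighbours ≥ 2, panics.
  Kelston: 1 of 2 neighbours < 2, holds.
Round 4 — checking thresholds:
  Eston: 3 of 4 neighbours ≥ 3, panics.
  Kelston: 1 of 2 neighbours < 2, holds.
Round 5 — checking thresholds:
  Kelston: 2 of 2 neighbours ≥ 2, panics.
Round 6 — no new panics; cascade stops.

Claymore, Dunlea, Eston, Harrow, Kelston, Newell, Perry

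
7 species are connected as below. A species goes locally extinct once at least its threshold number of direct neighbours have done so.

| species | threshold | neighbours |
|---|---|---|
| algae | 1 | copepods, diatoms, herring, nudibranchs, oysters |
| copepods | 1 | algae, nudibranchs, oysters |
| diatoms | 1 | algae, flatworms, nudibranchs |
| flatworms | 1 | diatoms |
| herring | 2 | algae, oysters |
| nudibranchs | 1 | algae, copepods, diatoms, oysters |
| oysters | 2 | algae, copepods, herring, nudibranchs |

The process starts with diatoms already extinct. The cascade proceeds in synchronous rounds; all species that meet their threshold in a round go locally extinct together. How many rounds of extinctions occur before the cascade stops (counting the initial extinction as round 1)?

4

Round 1 — diatoms goes locally extinct (initial).
Round 2 — checking thresholds:
  algae: 1 of 5 neighbours ≥ 1, goes locally extinct.
  flatworms: 1 of 1 neighbours ≥ 1, goes locally extinct.
  nudibranchs: 1 of 4 neighbours ≥ 1, goes locally extinct.
Round 3 — checking thresholds:
  copepods: 2 of 3 neighbours ≥ 1, goes locally extinct.
  herring: 1 of 2 neighbours < 2, below threshold.
  oysters: 2 of 4 neighbours ≥ 2, goes locally extinct.
Round 4 — checking thresholds:
  herring: 2 of 2 neighbours ≥ 2, goes locally extinct.
Round 5 — no new extinctions; cascade stops.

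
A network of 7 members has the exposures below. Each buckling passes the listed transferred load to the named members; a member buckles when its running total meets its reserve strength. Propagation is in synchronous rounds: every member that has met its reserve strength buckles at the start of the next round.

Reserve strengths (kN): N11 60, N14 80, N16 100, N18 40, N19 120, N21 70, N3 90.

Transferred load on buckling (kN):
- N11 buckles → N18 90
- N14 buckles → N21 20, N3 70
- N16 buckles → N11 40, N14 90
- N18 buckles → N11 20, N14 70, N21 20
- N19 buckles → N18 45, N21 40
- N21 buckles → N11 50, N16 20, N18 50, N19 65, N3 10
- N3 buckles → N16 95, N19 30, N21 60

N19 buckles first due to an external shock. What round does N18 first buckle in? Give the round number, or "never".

Round 1 — N19 buckles (initial).
  N18: +45 → 45 ≥ 40
  N21: +40 → 40 < 70
Round 2 — N18 buckles.
  N11: +20 → 20 < 60
  N14: +70 → 70 < 80
  N21: +20 → 60 < 70
No further bucklings.

2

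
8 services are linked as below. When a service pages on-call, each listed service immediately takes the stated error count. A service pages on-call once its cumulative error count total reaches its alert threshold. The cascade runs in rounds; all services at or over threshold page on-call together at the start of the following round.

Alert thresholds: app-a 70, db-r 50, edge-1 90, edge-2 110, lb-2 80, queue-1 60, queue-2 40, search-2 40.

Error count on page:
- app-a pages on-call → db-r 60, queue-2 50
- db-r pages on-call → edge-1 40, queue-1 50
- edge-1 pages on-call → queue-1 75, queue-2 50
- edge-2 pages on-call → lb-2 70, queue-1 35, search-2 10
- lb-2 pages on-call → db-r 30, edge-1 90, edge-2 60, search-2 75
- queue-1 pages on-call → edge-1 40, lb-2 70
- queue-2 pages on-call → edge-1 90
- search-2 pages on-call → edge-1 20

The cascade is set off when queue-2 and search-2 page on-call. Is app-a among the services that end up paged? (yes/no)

no

Round 1 — queue-2, search-2 page on-call (initial).
  edge-1: +90+20 → 110 ≥ 90
Round 2 — edge-1 pages on-call.
  queue-1: +75 → 75 ≥ 60
Round 3 — queue-1 pages on-call.
  lb-2: +70 → 70 < 80
No further pages.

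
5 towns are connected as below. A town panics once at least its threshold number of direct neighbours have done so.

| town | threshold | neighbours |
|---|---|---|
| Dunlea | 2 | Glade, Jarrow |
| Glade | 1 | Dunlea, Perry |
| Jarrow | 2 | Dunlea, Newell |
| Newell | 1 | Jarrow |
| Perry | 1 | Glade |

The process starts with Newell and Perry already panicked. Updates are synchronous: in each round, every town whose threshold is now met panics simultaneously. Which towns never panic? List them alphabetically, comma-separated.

Dunlea, Jarrow

Round 1 — Newell, Perry panic (initial).
Round 2 — checking thresholds:
  Glade: 1 of 2 neighbours ≥ 1, panics.
  Jarrow: 1 of 2 neighbours < 2, not yet.
Round 3 — no new panics; cascade stops.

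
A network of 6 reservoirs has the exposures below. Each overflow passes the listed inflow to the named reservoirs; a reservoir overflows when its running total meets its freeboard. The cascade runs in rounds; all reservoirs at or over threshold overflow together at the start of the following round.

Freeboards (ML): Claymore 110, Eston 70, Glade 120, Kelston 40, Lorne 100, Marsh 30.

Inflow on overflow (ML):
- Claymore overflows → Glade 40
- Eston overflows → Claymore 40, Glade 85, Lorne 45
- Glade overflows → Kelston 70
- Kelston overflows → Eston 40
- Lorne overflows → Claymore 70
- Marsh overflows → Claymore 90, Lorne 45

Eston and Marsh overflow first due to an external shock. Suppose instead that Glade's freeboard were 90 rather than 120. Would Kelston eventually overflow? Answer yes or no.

yes

With Glade's freeboard at 90:
Round 1 — Eston, Marsh overflow (initial).
  Claymore: +40+90 → 130 ≥ 110
  Glade: +85 → 85 < 90
  Lorne: +45+45 → 90 < 100
Round 2 — Claymore overflows.
  Glade: +40 → 125 ≥ 90
Round 3 — Glade overflows.
  Kelston: +70 → 70 ≥ 40
Round 4 — Kelston overflows.
No further overflows.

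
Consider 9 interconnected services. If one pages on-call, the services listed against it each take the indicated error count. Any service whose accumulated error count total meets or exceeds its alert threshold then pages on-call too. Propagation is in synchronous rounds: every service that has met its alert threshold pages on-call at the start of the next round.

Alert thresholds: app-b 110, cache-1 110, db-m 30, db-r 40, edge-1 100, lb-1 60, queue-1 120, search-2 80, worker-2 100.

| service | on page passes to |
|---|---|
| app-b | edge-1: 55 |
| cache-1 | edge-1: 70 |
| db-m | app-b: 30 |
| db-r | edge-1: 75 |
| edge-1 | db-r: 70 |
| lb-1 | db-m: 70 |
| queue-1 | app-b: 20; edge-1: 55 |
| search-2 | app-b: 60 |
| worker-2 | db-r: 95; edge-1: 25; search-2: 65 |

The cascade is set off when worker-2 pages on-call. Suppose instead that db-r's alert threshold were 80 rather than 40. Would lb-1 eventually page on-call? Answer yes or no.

With db-r's alert threshold at 80:
Round 1 — worker-2 pages on-call (initial).
  db-r: +95 → 95 ≥ 80
  edge-1: +25 → 25 < 100
  search-2: +65 → 65 < 80
Round 2 — db-r pages on-call.
  edge-1: +75 → 100 ≥ 100
Round 3 — edge-1 pages on-call.
No further pages.

no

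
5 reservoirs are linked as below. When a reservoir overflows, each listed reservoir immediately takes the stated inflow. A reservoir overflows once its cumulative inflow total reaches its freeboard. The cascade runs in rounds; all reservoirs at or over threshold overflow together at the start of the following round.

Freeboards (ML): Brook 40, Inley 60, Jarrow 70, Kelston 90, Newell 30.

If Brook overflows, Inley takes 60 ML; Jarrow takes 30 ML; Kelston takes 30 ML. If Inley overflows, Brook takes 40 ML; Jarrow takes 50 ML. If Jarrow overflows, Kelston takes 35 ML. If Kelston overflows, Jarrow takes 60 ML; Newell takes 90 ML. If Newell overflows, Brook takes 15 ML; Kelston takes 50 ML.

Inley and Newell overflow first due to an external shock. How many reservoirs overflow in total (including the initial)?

Round 1 — Inley, Newell overflow (initial).
  Brook: +40+15 → 55 ≥ 40
  Jarrow: +50 → 50 < 70
  Kelston: +50 → 50 < 90
Round 2 — Brook overflows.
  Jarrow: +30 → 80 ≥ 70
  Kelston: +30 → 80 < 90
Round 3 — Jarrow overflows.
  Kelston: +35 → 115 ≥ 90
Round 4 — Kelston overflows.
No further overflows.

5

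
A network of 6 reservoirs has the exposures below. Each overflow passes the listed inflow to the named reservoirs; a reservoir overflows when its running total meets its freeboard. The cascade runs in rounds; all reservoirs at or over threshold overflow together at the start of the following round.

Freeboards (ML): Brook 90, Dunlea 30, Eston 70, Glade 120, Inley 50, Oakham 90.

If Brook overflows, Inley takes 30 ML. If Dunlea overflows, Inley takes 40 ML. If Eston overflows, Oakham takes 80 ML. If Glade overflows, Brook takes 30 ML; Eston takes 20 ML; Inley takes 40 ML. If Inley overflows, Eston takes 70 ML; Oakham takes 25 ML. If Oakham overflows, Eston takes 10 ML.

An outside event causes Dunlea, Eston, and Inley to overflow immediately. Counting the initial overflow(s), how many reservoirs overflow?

Round 1 — Dunlea, Eston, Inley overflow (initial).
  Oakham: +80+25 → 105 ≥ 90
Round 2 — Oakham overflows.
No further overflows.

4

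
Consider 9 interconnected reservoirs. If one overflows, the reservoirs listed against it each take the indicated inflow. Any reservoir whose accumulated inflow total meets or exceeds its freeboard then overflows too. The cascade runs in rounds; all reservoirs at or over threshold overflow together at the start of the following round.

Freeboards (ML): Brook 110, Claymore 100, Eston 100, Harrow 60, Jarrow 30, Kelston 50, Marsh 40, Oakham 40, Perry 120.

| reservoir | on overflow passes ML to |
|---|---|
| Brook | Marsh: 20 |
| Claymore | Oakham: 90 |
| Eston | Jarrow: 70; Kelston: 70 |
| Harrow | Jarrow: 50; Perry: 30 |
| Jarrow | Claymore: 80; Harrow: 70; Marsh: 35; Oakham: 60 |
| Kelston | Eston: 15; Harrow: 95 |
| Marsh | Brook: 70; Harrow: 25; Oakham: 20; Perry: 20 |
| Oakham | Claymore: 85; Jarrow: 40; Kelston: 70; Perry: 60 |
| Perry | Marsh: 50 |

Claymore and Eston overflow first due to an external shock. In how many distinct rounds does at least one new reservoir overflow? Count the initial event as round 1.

Round 1 — Claymore, Eston overflow (initial).
  Jarrow: +70 → 70 ≥ 30
  Kelston: +70 → 70 ≥ 50
  Oakham: +90 → 90 ≥ 40
Round 2 — Jarrow, Kelston, Oakham overflow.
  Harrow: +70+95 → 165 ≥ 60
  Marsh: +35 → 35 < 40
  Perry: +60 → 60 < 120
Round 3 — Harrow overflows.
  Perry: +30 → 90 < 120
No further overflows.

3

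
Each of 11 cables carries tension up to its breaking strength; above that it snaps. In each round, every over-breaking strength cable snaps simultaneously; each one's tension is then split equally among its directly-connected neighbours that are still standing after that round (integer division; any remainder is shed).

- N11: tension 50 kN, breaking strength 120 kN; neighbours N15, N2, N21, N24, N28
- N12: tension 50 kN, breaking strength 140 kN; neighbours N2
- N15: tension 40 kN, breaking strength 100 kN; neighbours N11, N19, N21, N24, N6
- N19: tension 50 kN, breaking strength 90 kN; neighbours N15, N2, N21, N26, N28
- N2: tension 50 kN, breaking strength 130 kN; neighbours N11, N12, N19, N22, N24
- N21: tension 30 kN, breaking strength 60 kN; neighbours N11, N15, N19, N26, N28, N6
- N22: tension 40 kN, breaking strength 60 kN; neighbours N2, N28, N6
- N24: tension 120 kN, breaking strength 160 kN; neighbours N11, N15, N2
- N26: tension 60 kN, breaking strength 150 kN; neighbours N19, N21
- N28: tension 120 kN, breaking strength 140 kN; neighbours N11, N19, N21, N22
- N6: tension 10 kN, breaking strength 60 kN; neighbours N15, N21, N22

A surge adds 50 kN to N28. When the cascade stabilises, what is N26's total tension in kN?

108

Round 1 — N28 at 170 > 140. N28 snaps.
  N28 sheds 170 kN to N11, N19, N21, N22: 42 each (2 lost).
    N11: 50+42 = 92 ≤ 120
    N19: 50+42 = 92 > 90
    N21: 30+42 = 72 > 60
    N22: 40+42 = 82 > 60
Round 2 — N19, N21, N22 snap.
  N19 sheds 92 kN to N15, N2, N26: 30 each (2 lost).
    N15: 40+30 = 70 ≤ 100
    N2: 50+30 = 80 ≤ 130
    N26: 60+30 = 90 ≤ 150
  N21 sheds 72 kN to N11, N15, N26, N6: 18 each.
    N11: 92+18 = 110 ≤ 120
    N15: 70+18 = 88 ≤ 100
    N26: 90+18 = 108 ≤ 150
    N6: 10+18 = 28 ≤ 60
  N22 sheds 82 kN to N2, N6: 41 each.
    N2: 80+41 = 121 ≤ 130
    N6: 28+41 = 69 > 60
Round 3 — N6 snaps.
  N6 sheds 69 kN to N15: 69 each.
    N15: 88+69 = 157 > 100
Round 4 — N15 snaps.
  N15 sheds 157 kN to N11, N24: 78 each (1 lost).
    N11: 110+78 = 188 > 120
    N24: 120+78 = 198 > 160
Round 5 — N11, N24 snap.
  N11 sheds 188 kN to N2: 188 each.
    N2: 121+188 = 309 > 130
  N24 sheds 198 kN to N2: 198 each.
    N2: 309+198 = 507 > 130
Round 6 — N2 snaps.
  N2 sheds 507 kN to N12: 507 each.
    N12: 50+507 = 557 > 140
Round 7 — N12 snaps.
  N12 sheds 557 kN: no online neighbours, lost.
No further breaks.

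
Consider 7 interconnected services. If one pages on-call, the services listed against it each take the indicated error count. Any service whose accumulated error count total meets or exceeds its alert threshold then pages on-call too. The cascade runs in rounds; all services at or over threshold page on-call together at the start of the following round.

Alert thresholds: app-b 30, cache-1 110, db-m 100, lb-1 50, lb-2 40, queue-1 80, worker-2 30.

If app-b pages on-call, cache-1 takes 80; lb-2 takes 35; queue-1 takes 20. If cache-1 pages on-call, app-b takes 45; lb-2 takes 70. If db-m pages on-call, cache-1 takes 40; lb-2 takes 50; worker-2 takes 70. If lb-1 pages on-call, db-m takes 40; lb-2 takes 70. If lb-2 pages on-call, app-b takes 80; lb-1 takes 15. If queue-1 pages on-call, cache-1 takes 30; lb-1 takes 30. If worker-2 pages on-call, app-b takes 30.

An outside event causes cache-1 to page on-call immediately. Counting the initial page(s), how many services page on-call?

3

Round 1 — cache-1 pages on-call (initial).
  app-b: +45 → 45 ≥ 30
  lb-2: +70 → 70 ≥ 40
Round 2 — app-b, lb-2 page on-call.
  lb-1: +15 → 15 < 50
  queue-1: +20 → 20 < 80
No further pages.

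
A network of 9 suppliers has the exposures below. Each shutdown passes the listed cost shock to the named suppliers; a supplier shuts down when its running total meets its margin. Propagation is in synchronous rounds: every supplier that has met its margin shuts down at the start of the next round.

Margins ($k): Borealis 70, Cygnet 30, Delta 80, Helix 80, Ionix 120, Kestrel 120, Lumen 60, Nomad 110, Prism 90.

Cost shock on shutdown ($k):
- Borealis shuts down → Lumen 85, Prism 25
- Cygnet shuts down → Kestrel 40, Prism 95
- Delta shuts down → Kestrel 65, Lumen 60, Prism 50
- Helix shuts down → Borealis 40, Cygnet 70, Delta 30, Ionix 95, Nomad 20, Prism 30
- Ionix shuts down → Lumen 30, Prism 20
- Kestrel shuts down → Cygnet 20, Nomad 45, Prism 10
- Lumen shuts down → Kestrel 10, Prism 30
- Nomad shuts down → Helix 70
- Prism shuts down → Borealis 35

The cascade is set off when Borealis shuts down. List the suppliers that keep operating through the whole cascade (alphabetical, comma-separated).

Cygnet, Delta, Helix, Ionix, Kestrel, Nomad, Prism

Round 1 — Borealis shuts down (initial).
  Lumen: +85 → 85 ≥ 60
  Prism: +25 → 25 < 90
Round 2 — Lumen shuts down.
  Kestrel: +10 → 10 < 120
  Prism: +30 → 55 < 90
No further shutdowns.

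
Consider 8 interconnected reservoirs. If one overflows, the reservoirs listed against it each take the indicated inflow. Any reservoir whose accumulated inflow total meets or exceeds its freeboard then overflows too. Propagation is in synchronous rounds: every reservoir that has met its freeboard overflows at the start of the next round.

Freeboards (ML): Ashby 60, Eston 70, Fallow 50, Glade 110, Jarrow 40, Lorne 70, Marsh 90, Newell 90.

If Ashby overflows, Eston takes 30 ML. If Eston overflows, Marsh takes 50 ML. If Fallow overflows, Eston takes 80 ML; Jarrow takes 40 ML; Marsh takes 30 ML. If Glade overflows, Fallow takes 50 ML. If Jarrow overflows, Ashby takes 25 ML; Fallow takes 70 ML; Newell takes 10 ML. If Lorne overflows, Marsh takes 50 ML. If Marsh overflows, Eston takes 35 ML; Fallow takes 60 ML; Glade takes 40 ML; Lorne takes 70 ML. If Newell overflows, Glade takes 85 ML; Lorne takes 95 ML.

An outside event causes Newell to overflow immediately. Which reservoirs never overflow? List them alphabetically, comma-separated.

Round 1 — Newell overflows (initial).
  Glade: +85 → 85 < 110
  Lorne: +95 → 95 ≥ 70
Round 2 — Lorne overflows.
  Marsh: +50 → 50 < 90
No further overflows.

Ashby, Eston, Fallow, Glade, Jarrow, Marsh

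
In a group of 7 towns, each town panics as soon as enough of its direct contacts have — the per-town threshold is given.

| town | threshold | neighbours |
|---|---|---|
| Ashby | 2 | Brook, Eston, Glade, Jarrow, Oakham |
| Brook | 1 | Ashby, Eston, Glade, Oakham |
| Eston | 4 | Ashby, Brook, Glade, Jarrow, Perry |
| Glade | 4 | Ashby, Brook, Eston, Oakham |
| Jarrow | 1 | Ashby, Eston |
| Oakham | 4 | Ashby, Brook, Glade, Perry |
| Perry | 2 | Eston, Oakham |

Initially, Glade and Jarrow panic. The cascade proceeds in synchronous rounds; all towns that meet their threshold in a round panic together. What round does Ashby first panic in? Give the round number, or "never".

Round 1 — Glade, Jarrow panic (initial).
Round 2 — checking thresholds:
  Ashby: 2 of 5 neighbours ≥ 2, panics.
  Brook: 1 of 4 neighbours ≥ 1, panics.
  Eston: 2 of 5 neighbours < 4, holds.
  Oakham: 1 of 4 neighbours < 4, holds.
Round 3 — checking thresholds:
  Eston: 4 of 5 neighbours ≥ 4, panics.
  Oakham: 3 of 4 neighbours < 4, holds.
Round 4 — no new panics; cascade stops.

2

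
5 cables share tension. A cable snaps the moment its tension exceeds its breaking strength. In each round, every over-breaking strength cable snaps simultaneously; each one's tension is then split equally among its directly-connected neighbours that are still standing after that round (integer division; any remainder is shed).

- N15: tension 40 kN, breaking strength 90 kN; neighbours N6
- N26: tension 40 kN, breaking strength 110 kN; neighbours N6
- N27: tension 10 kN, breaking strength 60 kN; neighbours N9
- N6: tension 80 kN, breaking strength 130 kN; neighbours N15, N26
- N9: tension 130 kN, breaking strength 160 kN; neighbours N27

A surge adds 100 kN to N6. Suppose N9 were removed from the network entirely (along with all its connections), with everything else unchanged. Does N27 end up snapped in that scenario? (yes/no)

no

With N9 removed:
Round 1 — N6 at 180 > 130. N6 snaps.
  N6 sheds 180 kN to N15, N26: 90 each.
    N15: 40+90 = 130 > 90
    N26: 40+90 = 130 > 110
Round 2 — N15, N26 snap.
  N15 sheds 130 kN: no online neighbours, lost.
  N26 sheds 130 kN: no online neighbours, lost.
No further breaks.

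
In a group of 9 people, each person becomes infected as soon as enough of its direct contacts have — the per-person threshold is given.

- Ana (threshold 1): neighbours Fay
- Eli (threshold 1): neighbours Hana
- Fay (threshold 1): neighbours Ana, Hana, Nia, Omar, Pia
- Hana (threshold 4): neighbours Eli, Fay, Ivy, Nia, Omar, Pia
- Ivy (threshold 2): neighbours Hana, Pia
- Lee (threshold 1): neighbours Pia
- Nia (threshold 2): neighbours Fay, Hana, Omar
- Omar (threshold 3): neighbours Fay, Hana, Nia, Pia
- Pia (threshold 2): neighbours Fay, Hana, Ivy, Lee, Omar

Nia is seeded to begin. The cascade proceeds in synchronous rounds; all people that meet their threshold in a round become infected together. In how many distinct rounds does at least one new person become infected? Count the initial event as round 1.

3

Round 1 — Nia becomes infected (initial).
Round 2 — checking thresholds:
  Fay: 1 of 5 neighbours ≥ 1, becomes infected.
  Hana: 1 of 6 neighbours < 4, holds.
  Omar: 1 of 4 neighbours < 3, holds.
Round 3 — checking thresholds:
  Ana: 1 of 1 neighbours ≥ 1, becomes infected.
  Hana: 2 of 6 neighbours < 4, holds.
  Omar: 2 of 4 neighbours < 3, holds.
  Pia: 1 of 5 neighbours < 2, holds.
Round 4 — no new infections; cascade stops.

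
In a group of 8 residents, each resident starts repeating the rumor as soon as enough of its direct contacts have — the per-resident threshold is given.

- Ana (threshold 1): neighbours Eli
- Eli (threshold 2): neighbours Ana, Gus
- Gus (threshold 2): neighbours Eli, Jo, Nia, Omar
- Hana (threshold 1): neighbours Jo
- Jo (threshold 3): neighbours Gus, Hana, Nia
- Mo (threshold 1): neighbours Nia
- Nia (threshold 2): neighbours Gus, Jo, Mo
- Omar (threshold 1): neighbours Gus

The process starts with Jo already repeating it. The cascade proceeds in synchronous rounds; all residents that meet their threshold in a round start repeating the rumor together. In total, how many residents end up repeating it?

2

Round 1 — Jo starts repeating the rumor (initial).
Round 2 — checking thresholds:
  Gus: 1 of 4 neighbours < 2, not yet.
  Hana: 1 of 1 neighbours ≥ 1, starts repeating the rumor.
  Nia: 1 of 3 neighbours < 2, not yet.
Round 3 — no new spreads; cascade stops.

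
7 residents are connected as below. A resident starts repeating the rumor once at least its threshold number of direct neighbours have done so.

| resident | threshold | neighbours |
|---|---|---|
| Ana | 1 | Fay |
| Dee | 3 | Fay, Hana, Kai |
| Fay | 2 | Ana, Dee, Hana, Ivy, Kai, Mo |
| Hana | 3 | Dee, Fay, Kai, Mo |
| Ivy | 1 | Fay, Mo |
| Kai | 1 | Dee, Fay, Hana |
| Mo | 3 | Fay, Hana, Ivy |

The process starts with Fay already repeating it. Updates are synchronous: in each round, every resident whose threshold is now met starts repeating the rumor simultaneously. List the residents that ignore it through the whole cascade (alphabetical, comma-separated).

Dee, Hana, Mo

Round 1 — Fay starts repeating the rumor (initial).
Round 2 — checking thresholds:
  Ana: 1 of 1 neighbours ≥ 1, starts repeating the rumor.
  Dee: 1 of 3 neighbours < 3, below threshold.
  Hana: 1 of 4 neighbours < 3, below threshold.
  Ivy: 1 of 2 neighbours ≥ 1, starts repeating the rumor.
  Kai: 1 of 3 neighbours ≥ 1, starts repeating the rumor.
  Mo: 1 of 3 neighbours < 3, below threshold.
Round 3 — no new spreads; cascade stops.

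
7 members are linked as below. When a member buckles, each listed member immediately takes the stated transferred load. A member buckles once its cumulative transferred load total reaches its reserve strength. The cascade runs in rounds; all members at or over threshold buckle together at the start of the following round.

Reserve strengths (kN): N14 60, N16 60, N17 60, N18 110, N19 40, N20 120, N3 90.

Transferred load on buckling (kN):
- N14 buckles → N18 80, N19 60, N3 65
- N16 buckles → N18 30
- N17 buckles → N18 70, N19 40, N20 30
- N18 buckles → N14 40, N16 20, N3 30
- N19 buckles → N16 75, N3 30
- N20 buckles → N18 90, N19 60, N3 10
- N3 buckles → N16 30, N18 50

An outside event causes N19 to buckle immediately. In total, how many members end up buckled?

Round 1 — N19 buckles (initial).
  N16: +75 → 75 ≥ 60
  N3: +30 → 30 < 90
Round 2 — N16 buckles.
  N18: +30 → 30 < 110
No further bucklings.

2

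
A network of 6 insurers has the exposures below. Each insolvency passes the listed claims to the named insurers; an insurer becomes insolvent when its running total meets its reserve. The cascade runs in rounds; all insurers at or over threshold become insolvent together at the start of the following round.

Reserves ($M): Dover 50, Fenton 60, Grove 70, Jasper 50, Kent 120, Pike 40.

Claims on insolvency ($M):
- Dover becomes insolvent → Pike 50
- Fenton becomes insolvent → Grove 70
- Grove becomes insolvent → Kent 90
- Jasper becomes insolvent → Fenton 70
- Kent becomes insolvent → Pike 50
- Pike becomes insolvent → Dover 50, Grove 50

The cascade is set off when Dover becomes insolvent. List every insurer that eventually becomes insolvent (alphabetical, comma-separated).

Round 1 — Dover becomes insolvent (initial).
  Pike: +50 → 50 ≥ 40
Round 2 — Pike becomes insolvent.
  Grove: +50 → 50 < 70
No further insolvencies.

Dover, Pike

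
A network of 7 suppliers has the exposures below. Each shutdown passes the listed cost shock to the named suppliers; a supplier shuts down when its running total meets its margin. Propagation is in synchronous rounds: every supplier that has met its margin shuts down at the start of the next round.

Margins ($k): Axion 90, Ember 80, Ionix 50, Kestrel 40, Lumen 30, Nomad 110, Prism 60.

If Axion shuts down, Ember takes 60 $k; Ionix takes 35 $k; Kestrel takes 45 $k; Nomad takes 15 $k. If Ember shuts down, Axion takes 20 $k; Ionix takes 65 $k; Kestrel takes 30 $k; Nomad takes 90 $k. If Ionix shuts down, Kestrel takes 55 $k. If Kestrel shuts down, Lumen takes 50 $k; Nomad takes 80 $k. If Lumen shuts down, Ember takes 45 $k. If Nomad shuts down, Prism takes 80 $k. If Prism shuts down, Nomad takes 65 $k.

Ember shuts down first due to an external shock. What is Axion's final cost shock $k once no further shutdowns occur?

20

Round 1 — Ember shuts down (initial).
  Axion: +20 → 20 < 90
  Ionix: +65 → 65 ≥ 50
  Kestrel: +30 → 30 < 40
  Nomad: +90 → 90 < 110
Round 2 — Ionix shuts down.
  Kestrel: +55 → 85 ≥ 40
Round 3 — Kestrel shuts down.
  Lumen: +50 → 50 ≥ 30
  Nomad: +80 → 170 ≥ 110
Round 4 — Lumen, Nomad shut down.
  Prism: +80 → 80 ≥ 60
Round 5 — Prism shuts down.
No further shutdowns.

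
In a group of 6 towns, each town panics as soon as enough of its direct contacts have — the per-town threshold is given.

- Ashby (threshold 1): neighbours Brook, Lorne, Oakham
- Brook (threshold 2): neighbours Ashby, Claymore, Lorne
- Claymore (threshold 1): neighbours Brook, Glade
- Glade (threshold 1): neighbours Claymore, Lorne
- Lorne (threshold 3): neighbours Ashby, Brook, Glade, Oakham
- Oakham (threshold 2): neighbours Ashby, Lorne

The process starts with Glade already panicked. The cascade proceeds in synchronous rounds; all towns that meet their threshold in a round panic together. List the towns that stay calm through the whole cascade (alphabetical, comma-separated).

Round 1 — Glade panics (initial).
Round 2 — checking thresholds:
  Claymore: 1 of 2 neighbours ≥ 1, panics.
  Lorne: 1 of 4 neighbours < 3, holds.
Round 3 — no new panics; cascade stops.

Ashby, Brook, Lorne, Oakham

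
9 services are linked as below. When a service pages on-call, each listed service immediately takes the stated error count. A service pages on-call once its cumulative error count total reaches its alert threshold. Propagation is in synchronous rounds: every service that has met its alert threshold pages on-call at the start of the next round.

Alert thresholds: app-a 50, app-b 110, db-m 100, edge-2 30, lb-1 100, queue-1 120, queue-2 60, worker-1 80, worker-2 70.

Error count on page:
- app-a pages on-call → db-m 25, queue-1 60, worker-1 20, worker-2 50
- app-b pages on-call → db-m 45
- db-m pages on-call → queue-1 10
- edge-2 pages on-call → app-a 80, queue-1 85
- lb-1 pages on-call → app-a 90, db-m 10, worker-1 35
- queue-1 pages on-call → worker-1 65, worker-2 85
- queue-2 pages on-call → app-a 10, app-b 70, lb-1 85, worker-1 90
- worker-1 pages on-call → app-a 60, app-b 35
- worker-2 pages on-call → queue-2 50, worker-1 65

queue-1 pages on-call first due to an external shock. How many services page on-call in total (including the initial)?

Round 1 — queue-1 pages on-call (initial).
  worker-1: +65 → 65 < 80
  worker-2: +85 → 85 ≥ 70
Round 2 — worker-2 pages on-call.
  queue-2: +50 → 50 < 60
  worker-1: +65 → 130 ≥ 80
Round 3 — worker-1 pages on-call.
  app-a: +60 → 60 ≥ 50
  app-b: +35 → 35 < 110
Round 4 — app-a pages on-call.
  db-m: +25 → 25 < 100
No further pages.

4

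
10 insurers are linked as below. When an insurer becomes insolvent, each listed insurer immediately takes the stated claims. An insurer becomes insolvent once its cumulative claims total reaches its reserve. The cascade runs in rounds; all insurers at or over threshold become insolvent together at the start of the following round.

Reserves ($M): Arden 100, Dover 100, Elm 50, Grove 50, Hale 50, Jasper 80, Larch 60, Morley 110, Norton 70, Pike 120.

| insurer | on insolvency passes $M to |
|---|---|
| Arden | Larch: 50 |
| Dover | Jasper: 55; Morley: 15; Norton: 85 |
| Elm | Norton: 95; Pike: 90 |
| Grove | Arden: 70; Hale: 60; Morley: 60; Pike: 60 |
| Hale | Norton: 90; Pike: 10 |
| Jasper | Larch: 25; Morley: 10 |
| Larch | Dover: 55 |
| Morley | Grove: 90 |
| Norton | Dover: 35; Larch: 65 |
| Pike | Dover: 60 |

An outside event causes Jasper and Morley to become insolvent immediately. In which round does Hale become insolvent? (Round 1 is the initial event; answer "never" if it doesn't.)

3

Round 1 — Jasper, Morley become insolvent (initial).
  Grove: +90 → 90 ≥ 50
  Larch: +25 → 25 < 60
Round 2 — Grove becomes insolvent.
  Arden: +70 → 70 < 100
  Hale: +60 → 60 ≥ 50
  Pike: +60 → 60 < 120
Round 3 — Hale becomes insolvent.
  Norton: +90 → 90 ≥ 70
  Pike: +10 → 70 < 120
Round 4 — Norton becomes insolvent.
  Dover: +35 → 35 < 100
  Larch: +65 → 90 ≥ 60
Round 5 — Larch becomes insolvent.
  Dover: +55 → 90 < 100
No further insolvencies.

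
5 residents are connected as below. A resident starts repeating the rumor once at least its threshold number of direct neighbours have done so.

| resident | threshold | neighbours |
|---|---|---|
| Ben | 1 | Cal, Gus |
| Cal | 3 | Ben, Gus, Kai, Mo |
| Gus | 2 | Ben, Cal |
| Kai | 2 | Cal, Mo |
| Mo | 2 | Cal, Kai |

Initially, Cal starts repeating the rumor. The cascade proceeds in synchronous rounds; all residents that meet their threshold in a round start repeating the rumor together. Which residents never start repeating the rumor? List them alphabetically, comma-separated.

Round 1 — Cal starts repeating the rumor (initial).
Round 2 — checking thresholds:
  Ben: 1 of 2 neighbours ≥ 1, starts repeating the rumor.
  Gus: 1 of 2 neighbours < 2, below threshold.
  Kai: 1 of 2 neighbours < 2, below threshold.
  Mo: 1 of 2 neighbours < 2, below threshold.
Round 3 — checking thresholds:
  Gus: 2 of 2 neighbours ≥ 2, starts repeating the rumor.
  Kai: 1 of 2 neighbours < 2, below threshold.
  Mo: 1 of 2 neighbours < 2, below threshold.
Round 4 — no new spreads; cascade stops.

Kai, Mo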